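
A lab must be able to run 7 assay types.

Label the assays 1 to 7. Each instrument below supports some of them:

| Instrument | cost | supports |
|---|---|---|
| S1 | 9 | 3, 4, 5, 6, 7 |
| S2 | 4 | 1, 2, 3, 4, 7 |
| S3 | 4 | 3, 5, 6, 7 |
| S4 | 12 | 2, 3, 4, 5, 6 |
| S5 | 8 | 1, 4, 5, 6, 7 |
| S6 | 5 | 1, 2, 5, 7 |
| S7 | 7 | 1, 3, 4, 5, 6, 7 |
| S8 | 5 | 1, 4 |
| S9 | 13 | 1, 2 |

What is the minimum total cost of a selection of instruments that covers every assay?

S2, S3 together cover every assay (S2 ∪ S3 = {1, 2, 3, 4, 5, 6, 7}); total cost 4 + 4 = 8.
No covering selection has total cost below 8.

8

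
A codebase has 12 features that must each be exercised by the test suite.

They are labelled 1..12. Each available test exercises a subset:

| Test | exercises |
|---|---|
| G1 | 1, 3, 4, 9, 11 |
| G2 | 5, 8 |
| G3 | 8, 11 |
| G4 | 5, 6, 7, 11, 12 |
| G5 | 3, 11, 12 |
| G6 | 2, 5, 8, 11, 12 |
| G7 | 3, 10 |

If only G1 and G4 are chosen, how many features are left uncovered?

Union of G1, G4 = {1, 3, 4, 5, 6, 7, 9, 11, 12}.
Not covered: 2, 8, 10 — 3 features.

3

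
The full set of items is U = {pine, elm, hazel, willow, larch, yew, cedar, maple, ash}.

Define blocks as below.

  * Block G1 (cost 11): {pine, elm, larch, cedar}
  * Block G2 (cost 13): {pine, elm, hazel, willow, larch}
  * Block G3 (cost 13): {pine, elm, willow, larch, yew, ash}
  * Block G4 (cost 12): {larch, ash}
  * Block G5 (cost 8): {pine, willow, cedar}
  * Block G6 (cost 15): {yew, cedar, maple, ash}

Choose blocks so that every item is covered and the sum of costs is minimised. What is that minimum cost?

28

G2, G6 together cover every item (G2 ∪ G6 = {pine, elm, hazel, willow, larch, yew, cedar, maple, ash}); total cost 13 + 15 = 28.
The greedy pick G3, G6, G2 costs 41; no covering selection beats 28.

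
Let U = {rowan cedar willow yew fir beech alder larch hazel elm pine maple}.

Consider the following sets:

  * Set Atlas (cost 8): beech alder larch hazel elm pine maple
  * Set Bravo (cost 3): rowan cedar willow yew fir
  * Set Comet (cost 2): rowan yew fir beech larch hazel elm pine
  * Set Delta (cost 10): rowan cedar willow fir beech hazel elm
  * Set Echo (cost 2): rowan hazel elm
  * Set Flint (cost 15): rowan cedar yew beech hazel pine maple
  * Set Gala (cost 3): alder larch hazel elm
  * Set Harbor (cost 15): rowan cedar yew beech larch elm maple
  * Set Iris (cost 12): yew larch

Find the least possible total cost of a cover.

11

Atlas, Bravo together cover every element (Atlas ∪ Bravo = {rowan, cedar, willow, yew, fir, beech, alder, larch, hazel, elm, pine, maple}); total cost 8 + 3 = 11.
The greedy pick Comet, Bravo, Gala, Atlas costs 16; no covering selection beats 11.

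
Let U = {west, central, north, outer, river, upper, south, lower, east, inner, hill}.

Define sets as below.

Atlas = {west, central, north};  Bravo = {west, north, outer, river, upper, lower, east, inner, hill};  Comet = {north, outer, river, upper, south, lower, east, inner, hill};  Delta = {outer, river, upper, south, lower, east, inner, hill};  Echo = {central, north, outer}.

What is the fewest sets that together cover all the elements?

2

Take {Atlas, Comet}. Their union is {west, central, north, outer, river, upper, south, lower, east, inner, hill}, which is all 11 elements.
No single set has all 11 elements (the largest, Bravo, has 9), so 2 is optimal.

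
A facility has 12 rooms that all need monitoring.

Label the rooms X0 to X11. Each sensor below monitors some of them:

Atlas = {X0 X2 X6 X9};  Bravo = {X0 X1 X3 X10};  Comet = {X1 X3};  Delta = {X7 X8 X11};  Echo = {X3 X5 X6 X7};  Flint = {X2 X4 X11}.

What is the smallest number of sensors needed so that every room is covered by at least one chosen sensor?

Atlas and Bravo and Delta and Echo and Flint together: Atlas ∪ Bravo ∪ Delta ∪ Echo ∪ Flint = {X0, X1, X2, X3, X4, X5, X6, X7, X8, X9, X10, X11} — every room is covered.
No 4 of the 6 sensors cover everything (all 15 combinations miss at least one room), so 5 is optimal.

5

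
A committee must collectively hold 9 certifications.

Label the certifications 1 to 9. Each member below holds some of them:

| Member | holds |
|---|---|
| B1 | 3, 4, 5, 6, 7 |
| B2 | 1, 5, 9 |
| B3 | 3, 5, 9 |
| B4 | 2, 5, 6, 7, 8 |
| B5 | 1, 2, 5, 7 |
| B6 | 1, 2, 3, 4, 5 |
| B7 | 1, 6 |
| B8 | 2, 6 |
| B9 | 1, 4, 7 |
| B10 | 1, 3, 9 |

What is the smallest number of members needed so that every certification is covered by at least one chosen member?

3

Take {B1, B4, B10}. Their union is {1, 2, 3, 4, 5, 6, 7, 8, 9}, which is all 9 certifications.
Only B4 contains 8, so B4 is forced; the remaining 4 certifications need at least 2 more members (each remaining member adds at most 3) — so at least 3 members are needed, and 3 is optimal.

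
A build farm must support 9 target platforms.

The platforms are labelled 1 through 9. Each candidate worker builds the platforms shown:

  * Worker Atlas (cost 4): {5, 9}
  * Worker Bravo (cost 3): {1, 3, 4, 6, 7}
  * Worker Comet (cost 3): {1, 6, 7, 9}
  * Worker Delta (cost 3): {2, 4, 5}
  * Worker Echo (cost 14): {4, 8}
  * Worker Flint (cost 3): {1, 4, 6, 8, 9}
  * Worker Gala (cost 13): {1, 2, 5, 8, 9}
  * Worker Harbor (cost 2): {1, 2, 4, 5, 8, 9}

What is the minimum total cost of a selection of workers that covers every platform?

5

Bravo, Harbor together cover every platform (Bravo ∪ Harbor = {1, 2, 3, 4, 5, 6, 7, 8, 9}); total cost 3 + 2 = 5.
No covering selection has total cost below 5.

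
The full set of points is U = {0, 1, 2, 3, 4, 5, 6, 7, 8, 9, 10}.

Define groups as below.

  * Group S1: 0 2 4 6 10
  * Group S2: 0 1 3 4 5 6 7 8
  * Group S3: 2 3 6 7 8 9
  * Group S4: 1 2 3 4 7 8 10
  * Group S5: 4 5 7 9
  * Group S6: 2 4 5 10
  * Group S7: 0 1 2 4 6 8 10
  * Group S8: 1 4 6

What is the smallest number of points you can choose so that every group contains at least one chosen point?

2

The 2 points {4, 9} hit every group.
No single point lies in every group, so at least 2 are needed and 2 is optimal.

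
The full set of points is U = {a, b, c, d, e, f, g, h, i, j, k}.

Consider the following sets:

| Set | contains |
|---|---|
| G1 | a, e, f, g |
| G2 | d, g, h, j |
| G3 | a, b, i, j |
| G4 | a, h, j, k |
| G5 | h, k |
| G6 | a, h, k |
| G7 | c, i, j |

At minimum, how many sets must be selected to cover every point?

5

Take {G1, G2, G3, G6, G7}. Their union is {a, b, c, d, e, f, g, h, i, j, k}, which is all 11 points.
No 4 of the 7 sets cover everything (all 35 combinations miss at least one point), so 5 is optimal.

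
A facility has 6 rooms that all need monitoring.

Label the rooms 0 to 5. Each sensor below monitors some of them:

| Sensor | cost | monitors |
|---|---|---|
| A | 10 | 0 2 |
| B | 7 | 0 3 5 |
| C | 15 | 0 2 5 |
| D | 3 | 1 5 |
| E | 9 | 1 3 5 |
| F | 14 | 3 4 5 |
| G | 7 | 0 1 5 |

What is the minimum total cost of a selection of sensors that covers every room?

27

A, D, F together cover every room (A ∪ D ∪ F = {0, 1, 2, 3, 4, 5}); total cost 10 + 3 + 14 = 27.
The greedy pick D, B, A, F costs 34; no covering selection beats 27.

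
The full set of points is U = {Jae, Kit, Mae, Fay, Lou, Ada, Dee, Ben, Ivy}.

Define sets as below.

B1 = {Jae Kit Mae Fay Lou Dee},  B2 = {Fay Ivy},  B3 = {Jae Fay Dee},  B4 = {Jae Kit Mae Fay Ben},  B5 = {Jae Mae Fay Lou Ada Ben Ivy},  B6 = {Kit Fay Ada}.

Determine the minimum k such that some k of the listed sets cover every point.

B1 and B5 cover everything between them: the union {Jae, Kit, Mae, Fay, Lou, Ada, Dee, Ben, Ivy} is all of U.
No single set has all 9 points (the largest, B5, has 7), so 2 is optimal.

2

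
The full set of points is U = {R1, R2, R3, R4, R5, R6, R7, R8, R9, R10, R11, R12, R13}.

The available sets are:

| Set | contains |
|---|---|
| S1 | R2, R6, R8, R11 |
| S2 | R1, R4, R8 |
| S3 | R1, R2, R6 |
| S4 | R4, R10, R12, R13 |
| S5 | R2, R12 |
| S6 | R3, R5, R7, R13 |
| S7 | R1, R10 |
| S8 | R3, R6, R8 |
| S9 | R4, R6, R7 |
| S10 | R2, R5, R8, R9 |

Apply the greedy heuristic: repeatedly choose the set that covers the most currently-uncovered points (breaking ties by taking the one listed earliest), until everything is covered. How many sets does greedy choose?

5

Greedy: pick S1 (covers 4 new) → pick S4 (covers 4 new) → pick S6 (covers 3 new) → pick S2 (covers 1 new) → pick S10 (covers 1 new). Total picks: 5.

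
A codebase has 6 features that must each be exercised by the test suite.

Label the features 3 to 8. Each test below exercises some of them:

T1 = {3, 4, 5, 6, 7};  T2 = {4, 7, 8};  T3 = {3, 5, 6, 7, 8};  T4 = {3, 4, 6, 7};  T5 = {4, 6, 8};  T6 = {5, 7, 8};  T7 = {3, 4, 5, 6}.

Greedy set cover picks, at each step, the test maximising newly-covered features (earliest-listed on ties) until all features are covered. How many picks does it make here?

2

Greedy: pick T1 (covers 5 new) → pick T2 (covers 1 new). Total picks: 2.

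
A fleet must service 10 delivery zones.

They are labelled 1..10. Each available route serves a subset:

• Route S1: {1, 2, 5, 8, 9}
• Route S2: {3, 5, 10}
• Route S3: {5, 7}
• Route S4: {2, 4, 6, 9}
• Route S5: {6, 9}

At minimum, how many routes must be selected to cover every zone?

4

Take {S1, S2, S3, S4}. Their union is {1, 2, 3, 4, 5, 6, 7, 8, 9, 10}, which is all 10 zones.
Only S1 contains 1, so S1 is forced; the remaining 5 zones need at least 3 more routes (each remaining route adds at most 2) — so at least 4 routes are needed, and 4 is optimal.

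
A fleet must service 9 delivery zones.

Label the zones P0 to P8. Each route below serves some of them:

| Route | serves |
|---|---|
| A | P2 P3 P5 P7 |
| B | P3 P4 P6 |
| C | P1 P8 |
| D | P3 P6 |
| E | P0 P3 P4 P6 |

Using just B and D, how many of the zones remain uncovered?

6

Union of B, D = {P3, P4, P6}.
Not covered: P0, P1, P2, P5, P7, P8 — 6 zones.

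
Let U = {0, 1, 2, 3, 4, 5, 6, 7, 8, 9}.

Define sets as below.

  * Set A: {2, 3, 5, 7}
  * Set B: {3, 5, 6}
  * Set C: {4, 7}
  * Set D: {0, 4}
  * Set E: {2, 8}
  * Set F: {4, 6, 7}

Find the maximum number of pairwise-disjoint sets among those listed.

B, C, E are pairwise disjoint (B={3,5,6}; C={4,7}; E={2,8}).
Every remaining set overlaps one of these, and no 4 of the listed sets are pairwise disjoint, so 3 is the maximum.

3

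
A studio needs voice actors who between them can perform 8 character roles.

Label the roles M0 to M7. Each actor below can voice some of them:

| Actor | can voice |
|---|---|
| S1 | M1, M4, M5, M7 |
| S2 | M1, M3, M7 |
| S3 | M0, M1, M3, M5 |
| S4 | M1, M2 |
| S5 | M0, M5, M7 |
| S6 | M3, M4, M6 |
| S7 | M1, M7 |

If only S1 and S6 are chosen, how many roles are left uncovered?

2

Union of S1, S6 = {M1, M3, M4, M5, M6, M7}.
Not covered: M0, M2 — 2 roles.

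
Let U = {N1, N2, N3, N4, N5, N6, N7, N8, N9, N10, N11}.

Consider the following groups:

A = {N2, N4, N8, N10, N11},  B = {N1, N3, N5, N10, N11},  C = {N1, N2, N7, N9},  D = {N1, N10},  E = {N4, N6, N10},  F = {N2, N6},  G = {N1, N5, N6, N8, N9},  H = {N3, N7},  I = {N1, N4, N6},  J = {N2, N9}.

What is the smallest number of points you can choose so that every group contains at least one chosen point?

4

Take T = {N3, N6, N9, N10}. Each listed group contains at least one of these, so T is a hitting set of size 4.
No choice of 3 points meets every group, so 4 is the minimum.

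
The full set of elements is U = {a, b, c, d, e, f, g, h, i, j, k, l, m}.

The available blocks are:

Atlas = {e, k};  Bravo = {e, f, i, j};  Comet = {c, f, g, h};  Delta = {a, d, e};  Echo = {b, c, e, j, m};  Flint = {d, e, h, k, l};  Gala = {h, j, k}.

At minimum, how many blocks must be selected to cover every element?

5

Bravo and Comet and Delta and Echo and Flint together: Bravo ∪ Comet ∪ Delta ∪ Echo ∪ Flint = {a, b, c, d, e, f, g, h, i, j, k, l, m} — every element is covered.
No 4 of the 7 blocks cover everything (all 35 combinations miss at least one element), so 5 is optimal.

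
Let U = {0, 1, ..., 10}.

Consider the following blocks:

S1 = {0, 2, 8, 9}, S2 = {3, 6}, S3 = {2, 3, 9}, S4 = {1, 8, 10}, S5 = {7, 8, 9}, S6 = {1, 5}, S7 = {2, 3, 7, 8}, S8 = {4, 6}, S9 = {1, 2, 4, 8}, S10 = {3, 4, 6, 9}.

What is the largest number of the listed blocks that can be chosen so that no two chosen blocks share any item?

S6, S7, S8 are pairwise disjoint (S6={1,5}; S7={2,3,7,8}; S8={4,6}).
Every remaining block overlaps one of these, and no 4 of the listed blocks are pairwise disjoint, so 3 is the maximum.

3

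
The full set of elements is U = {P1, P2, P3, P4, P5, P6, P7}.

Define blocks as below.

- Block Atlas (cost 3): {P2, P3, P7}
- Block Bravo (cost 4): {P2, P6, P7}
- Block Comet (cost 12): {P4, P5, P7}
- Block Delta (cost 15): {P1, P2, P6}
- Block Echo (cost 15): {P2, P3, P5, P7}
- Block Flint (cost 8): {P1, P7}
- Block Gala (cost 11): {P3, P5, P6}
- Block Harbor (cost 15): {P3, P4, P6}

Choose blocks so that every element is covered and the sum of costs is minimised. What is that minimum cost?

Atlas, Bravo, Comet, Flint together cover every element (Atlas ∪ Bravo ∪ Comet ∪ Flint = {P1, P2, P3, P4, P5, P6, P7}); total cost 3 + 4 + 12 + 8 = 27.
No covering selection has total cost below 27.

27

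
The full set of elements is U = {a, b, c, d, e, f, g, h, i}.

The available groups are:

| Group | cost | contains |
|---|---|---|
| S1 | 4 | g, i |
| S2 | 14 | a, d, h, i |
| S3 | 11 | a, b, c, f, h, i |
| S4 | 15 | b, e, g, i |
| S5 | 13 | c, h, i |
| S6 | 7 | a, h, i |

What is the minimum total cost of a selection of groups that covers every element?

40

S2, S3, S4 together cover every element (S2 ∪ S3 ∪ S4 = {a, b, c, d, e, f, g, h, i}); total cost 14 + 11 + 15 = 40.
The greedy pick S3, S1, S2, S4 costs 44; no covering selection beats 40.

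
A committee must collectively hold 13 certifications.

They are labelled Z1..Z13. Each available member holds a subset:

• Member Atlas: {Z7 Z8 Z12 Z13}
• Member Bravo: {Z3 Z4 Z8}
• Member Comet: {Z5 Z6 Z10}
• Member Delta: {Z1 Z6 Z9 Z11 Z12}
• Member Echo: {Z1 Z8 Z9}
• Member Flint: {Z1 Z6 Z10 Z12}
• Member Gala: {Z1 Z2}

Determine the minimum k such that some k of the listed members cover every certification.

5

Atlas and Bravo and Comet and Delta and Gala together: Atlas ∪ Bravo ∪ Comet ∪ Delta ∪ Gala = {Z1, Z2, Z3, Z4, Z5, Z6, Z7, Z8, Z9, Z10, Z11, Z12, Z13} — every certification is covered.
No 4 of the 7 members cover everything (all 35 combinations miss at least one certification), so 5 is optimal.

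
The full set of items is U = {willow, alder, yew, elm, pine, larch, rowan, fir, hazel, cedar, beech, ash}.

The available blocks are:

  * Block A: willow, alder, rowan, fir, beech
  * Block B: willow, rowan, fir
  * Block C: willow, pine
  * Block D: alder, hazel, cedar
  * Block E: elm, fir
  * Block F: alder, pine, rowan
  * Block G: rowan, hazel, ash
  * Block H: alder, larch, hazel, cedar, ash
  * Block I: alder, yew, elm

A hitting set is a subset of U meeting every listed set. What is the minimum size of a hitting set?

Take T = {willow, alder, elm, rowan}. Each listed block contains at least one of these, so T is a hitting set of size 4.
No choice of 3 items meets every block, so 4 is the minimum.

4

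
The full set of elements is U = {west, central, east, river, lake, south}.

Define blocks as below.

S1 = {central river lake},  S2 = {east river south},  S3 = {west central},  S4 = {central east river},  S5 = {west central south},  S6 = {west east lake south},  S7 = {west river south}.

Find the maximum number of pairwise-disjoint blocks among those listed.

2

S2, S3 are pairwise disjoint (S2={east,river,south}; S3={west,central}).
Every remaining block overlaps one of these, and no 3 of the listed blocks are pairwise disjoint, so 2 is the maximum.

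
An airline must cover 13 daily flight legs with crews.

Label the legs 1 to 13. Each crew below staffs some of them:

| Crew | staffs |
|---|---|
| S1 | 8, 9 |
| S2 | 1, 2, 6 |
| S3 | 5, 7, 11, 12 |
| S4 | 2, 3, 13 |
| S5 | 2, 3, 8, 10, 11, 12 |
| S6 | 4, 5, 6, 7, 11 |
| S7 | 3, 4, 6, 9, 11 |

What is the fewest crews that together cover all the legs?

S2 and S4 and S5 and S6 and S7 together: S2 ∪ S4 ∪ S5 ∪ S6 ∪ S7 = {1, 2, 3, 4, 5, 6, 7, 8, 9, 10, 11, 12, 13} — every leg is covered.
No 4 of the 7 crews cover everything (all 35 combinations miss at least one leg), so 5 is optimal.

5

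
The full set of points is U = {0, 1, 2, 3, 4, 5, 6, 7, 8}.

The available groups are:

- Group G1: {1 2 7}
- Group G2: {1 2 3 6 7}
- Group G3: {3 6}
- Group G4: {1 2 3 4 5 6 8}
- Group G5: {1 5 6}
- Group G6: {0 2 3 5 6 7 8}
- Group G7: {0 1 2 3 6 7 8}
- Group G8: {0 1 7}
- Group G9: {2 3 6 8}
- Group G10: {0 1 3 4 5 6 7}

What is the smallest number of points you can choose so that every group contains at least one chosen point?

H = {1, 3} meets every group (each contains at least one member of H), and |H| = 2.
The groups G8, G9 are pairwise disjoint, so any hitting set needs a separate point for each — at least 2. Hence 2 is optimal.

2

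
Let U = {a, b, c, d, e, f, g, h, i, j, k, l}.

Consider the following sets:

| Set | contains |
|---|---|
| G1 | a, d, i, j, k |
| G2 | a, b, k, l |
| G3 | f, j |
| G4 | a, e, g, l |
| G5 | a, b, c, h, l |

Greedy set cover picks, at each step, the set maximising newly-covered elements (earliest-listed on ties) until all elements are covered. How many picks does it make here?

4

Greedy: pick G1 (covers 5 new) → pick G5 (covers 4 new) → pick G4 (covers 2 new) → pick G3 (covers 1 new). Total picks: 4.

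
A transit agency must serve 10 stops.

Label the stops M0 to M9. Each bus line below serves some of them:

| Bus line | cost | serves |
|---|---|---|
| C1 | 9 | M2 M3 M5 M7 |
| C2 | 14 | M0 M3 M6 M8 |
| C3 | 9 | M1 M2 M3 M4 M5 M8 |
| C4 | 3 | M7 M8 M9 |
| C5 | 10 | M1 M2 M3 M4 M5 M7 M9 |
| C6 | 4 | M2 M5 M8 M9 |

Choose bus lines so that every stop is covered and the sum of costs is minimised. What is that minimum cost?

C2, C5 together cover every stop (C2 ∪ C5 = {M0, M1, M2, M3, M4, M5, M6, M7, M8, M9}); total cost 14 + 10 = 24.
The greedy pick C4, C3, C2 costs 26; no covering selection beats 24.

24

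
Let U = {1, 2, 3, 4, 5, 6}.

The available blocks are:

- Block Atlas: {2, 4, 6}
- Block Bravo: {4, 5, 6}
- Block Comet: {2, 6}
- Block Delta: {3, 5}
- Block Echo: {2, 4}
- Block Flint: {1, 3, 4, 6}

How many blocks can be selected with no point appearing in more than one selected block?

2

Atlas, Delta are pairwise disjoint (Atlas={2,4,6}; Delta={3,5}).
Every remaining block overlaps one of these, and no 3 of the listed blocks are pairwise disjoint, so 2 is the maximum.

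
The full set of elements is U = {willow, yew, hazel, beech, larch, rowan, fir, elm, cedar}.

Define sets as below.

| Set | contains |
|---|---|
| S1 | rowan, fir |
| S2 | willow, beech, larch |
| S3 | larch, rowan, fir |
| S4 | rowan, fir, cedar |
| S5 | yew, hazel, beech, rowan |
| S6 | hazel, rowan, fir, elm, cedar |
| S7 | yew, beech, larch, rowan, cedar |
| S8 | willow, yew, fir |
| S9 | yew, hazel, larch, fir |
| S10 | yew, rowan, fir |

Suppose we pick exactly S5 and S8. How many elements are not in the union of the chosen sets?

Union of S5, S8 = {willow, yew, hazel, beech, rowan, fir}.
Not covered: larch, elm, cedar — 3 elements.

3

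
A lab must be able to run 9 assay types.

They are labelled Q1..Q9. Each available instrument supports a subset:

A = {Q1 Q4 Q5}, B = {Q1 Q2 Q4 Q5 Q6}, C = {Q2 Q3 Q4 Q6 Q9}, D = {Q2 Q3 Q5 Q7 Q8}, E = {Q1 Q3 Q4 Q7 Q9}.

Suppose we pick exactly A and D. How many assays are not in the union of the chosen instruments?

2

Union of A, D = {Q1, Q2, Q3, Q4, Q5, Q7, Q8}.
Not covered: Q6, Q9 — 2 assays.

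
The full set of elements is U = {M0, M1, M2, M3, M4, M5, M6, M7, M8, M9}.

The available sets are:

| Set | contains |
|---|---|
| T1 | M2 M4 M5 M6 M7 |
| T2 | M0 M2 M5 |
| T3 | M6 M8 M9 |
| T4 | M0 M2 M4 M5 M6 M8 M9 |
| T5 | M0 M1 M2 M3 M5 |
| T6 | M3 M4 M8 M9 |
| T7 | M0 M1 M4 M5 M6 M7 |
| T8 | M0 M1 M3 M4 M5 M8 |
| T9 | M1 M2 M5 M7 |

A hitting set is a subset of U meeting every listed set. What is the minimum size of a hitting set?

2

The 2 elements {M5, M8} hit every set.
The sets T3, T9 are pairwise disjoint, so any hitting set needs a separate element for each — at least 2. Hence 2 is optimal.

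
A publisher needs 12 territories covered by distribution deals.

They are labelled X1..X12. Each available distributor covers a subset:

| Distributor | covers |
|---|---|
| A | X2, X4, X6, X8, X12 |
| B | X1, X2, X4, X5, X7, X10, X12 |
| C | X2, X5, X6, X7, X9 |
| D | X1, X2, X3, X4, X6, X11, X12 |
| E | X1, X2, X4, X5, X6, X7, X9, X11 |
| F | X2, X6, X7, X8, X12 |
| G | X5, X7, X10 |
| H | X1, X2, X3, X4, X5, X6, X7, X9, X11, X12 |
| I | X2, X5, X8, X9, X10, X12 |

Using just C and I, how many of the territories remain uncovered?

4

Union of C, I = {X2, X5, X6, X7, X8, X9, X10, X12}.
Not covered: X1, X3, X4, X11 — 4 territories.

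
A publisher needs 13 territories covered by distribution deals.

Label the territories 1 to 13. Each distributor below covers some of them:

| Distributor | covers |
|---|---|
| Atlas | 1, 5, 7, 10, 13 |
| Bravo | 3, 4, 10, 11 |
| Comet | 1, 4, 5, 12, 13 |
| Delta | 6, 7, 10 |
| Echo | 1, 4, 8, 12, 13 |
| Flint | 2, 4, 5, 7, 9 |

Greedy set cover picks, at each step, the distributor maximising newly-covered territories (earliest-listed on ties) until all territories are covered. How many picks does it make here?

Greedy: pick Atlas (covers 5 new) → pick Bravo (covers 3 new) → pick Echo (covers 2 new) → pick Flint (covers 2 new) → pick Delta (covers 1 new). Total picks: 5.
(The true minimum cover uses only 4 distributors, so greedy is not optimal here.)

5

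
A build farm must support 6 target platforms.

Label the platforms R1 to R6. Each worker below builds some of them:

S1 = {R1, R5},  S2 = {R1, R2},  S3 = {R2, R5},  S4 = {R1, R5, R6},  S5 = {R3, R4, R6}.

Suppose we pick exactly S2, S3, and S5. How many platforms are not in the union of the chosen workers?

0

Union of S2, S3, S5 = {R1, R2, R3, R4, R5, R6} — that's every platform, so 0 are uncovered.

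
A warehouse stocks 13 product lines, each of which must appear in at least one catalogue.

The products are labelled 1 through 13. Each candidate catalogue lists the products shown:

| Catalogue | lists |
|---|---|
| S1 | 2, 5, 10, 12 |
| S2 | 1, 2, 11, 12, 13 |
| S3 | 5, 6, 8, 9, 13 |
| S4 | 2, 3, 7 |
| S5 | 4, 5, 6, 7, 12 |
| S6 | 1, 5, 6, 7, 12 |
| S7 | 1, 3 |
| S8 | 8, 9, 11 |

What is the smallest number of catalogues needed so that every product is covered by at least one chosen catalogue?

Take {S1, S2, S4, S5, S8}. Their union is {1, 2, 3, 4, 5, 6, 7, 8, 9, 10, 11, 12, 13}, which is all 13 products.
No 4 of the 8 catalogues cover everything (all 70 combinations miss at least one product), so 5 is optimal.

5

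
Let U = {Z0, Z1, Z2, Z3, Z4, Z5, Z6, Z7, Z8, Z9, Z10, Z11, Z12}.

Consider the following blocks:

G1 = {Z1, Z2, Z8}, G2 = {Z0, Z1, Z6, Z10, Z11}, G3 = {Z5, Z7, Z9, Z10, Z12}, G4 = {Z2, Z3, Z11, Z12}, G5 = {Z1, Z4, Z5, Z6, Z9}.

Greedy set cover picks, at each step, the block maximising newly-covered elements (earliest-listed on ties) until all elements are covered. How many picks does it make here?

Greedy: pick G2 (covers 5 new) → pick G3 (covers 4 new) → pick G1 (covers 2 new) → pick G4 (covers 1 new) → pick G5 (covers 1 new). Total picks: 5.

5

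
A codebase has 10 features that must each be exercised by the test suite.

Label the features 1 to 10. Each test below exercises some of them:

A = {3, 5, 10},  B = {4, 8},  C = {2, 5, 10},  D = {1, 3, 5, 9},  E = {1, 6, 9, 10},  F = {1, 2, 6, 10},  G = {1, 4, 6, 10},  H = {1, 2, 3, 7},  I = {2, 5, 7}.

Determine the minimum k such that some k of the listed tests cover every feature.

4

Take {B, C, E, H}. Their union is {1, 2, 3, 4, 5, 6, 7, 8, 9, 10}, which is all 10 features.
No 3 of the 9 tests cover everything (all 84 combinations miss at least one feature), so 4 is optimal.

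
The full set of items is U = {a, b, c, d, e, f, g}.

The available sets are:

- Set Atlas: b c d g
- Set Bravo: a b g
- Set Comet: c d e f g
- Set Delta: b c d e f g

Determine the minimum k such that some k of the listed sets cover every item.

Bravo and Comet together: Bravo ∪ Comet = {a, b, c, d, e, f, g} — every item is covered.
No single set has all 7 items (the largest, Delta, has 6), so 2 is optimal.

2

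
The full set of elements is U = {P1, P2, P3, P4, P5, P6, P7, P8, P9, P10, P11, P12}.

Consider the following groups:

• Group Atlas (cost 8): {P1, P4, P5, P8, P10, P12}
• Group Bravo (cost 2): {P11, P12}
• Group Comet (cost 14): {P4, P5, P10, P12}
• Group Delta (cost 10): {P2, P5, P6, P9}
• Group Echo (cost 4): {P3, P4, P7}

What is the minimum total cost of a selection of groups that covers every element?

24

Atlas, Bravo, Delta, Echo together cover every element (Atlas ∪ Bravo ∪ Delta ∪ Echo = {P1, P2, P3, P4, P5, P6, P7, P8, P9, P10, P11, P12}); total cost 8 + 2 + 10 + 4 = 24.
No covering selection has total cost below 24.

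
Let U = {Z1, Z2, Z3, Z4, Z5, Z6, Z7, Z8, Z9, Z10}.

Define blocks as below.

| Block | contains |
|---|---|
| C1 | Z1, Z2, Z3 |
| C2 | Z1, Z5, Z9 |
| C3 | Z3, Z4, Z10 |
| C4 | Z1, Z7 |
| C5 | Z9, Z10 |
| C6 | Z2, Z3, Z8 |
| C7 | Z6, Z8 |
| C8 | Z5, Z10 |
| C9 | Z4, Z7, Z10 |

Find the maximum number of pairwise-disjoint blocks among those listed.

3

C4, C5, C6 are pairwise disjoint (C4={Z1,Z7}; C5={Z9,Z10}; C6={Z2,Z3,Z8}).
Every remaining block overlaps one of these, and no 4 of the listed blocks are pairwise disjoint, so 3 is the maximum.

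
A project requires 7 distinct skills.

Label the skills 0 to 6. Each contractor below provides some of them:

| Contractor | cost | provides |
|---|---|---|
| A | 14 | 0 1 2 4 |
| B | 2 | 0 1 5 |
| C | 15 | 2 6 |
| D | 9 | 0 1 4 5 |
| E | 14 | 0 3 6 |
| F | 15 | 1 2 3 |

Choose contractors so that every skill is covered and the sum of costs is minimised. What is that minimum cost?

30

A, B, E together cover every skill (A ∪ B ∪ E = {0, 1, 2, 3, 4, 5, 6}); total cost 14 + 2 + 14 = 30.
No covering selection has total cost below 30.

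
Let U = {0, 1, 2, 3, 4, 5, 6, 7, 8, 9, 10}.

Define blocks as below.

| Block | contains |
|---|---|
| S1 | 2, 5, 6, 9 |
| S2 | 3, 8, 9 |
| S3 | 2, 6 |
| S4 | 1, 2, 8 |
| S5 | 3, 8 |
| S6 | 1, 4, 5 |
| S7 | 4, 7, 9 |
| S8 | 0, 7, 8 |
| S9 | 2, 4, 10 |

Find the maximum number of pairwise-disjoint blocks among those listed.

3

S3, S6, S8 are pairwise disjoint (S3={2,6}; S6={1,4,5}; S8={0,7,8}).
Every remaining block overlaps one of these, and no 4 of the listed blocks are pairwise disjoint, so 3 is the maximum.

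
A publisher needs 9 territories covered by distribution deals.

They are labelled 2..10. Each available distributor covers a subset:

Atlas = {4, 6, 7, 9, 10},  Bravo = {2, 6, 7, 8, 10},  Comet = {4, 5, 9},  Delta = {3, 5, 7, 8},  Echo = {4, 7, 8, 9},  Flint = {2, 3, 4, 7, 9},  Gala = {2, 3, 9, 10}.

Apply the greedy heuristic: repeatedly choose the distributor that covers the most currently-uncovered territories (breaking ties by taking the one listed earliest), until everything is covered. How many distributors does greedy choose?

Greedy: pick Atlas (covers 5 new) → pick Delta (covers 3 new) → pick Bravo (covers 1 new). Total picks: 3.

3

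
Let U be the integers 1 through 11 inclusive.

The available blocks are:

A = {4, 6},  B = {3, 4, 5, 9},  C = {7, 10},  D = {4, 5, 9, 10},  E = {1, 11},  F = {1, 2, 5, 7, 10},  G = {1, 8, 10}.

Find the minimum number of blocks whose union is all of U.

5

A and B and E and F and G together: A ∪ B ∪ E ∪ F ∪ G = {1, 2, 3, 4, 5, 6, 7, 8, 9, 10, 11} — every point is covered.
No 4 of the 7 blocks cover everything (all 35 combinations miss at least one point), so 5 is optimal.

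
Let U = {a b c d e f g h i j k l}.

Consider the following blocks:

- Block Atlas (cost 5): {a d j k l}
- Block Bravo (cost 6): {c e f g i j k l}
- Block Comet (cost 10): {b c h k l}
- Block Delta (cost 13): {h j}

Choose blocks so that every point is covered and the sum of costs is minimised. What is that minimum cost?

Atlas, Bravo, Comet together cover every point (Atlas ∪ Bravo ∪ Comet = {a, b, c, d, e, f, g, h, i, j, k, l}); total cost 5 + 6 + 10 = 21.
No covering selection has total cost below 21.

21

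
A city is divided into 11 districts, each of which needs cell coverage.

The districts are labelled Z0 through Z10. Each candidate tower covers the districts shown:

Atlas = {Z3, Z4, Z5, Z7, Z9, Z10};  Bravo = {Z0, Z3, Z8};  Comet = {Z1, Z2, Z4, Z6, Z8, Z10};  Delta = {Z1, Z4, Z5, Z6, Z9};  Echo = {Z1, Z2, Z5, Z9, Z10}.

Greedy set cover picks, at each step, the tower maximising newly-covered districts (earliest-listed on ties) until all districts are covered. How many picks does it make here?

Greedy: pick Atlas (covers 6 new) → pick Comet (covers 4 new) → pick Bravo (covers 1 new). Total picks: 3.

3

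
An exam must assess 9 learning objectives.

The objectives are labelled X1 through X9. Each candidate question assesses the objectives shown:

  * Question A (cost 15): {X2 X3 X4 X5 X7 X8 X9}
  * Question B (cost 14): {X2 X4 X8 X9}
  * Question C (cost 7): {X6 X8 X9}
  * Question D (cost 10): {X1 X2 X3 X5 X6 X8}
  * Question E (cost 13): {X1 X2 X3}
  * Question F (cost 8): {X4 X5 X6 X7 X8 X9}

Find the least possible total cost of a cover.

D, F together cover every objective (D ∪ F = {X1, X2, X3, X4, X5, X6, X7, X8, X9}); total cost 10 + 8 = 18.
No covering selection has total cost below 18.

18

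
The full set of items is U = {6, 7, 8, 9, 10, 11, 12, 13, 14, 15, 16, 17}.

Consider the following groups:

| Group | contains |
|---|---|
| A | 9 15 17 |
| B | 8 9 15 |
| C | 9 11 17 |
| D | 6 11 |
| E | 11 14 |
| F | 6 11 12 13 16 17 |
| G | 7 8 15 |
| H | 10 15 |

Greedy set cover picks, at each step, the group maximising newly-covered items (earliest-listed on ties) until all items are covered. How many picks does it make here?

Greedy: pick F (covers 6 new) → pick B (covers 3 new) → pick E (covers 1 new) → pick G (covers 1 new) → pick H (covers 1 new). Total picks: 5.

5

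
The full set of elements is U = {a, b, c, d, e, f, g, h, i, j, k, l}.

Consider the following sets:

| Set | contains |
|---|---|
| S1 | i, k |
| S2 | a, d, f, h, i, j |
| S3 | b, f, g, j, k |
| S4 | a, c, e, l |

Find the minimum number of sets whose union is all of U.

3

S2, S3, and S4 cover everything between them: the union {a, b, c, d, e, f, g, h, i, j, k, l} is all of U.
Only S3 contains b, so S3 is forced; the remaining 7 elements need at least 2 more sets (each remaining set adds at most 4) — so at least 3 sets are needed, and 3 is optimal.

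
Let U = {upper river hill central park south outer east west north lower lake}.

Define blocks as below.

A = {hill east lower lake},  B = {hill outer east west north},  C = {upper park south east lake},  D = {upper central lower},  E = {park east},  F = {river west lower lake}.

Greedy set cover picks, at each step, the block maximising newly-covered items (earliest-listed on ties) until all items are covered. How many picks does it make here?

4

Greedy: pick B (covers 5 new) → pick C (covers 4 new) → pick D (covers 2 new) → pick F (covers 1 new). Total picks: 4.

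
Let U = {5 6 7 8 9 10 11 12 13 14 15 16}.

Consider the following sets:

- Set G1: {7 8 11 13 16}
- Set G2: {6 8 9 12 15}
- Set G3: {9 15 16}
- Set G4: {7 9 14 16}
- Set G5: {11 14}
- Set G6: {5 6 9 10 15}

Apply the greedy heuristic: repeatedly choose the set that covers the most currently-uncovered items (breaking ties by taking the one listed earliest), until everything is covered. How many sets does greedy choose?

Greedy: pick G1 (covers 5 new) → pick G6 (covers 5 new) → pick G2 (covers 1 new) → pick G4 (covers 1 new). Total picks: 4.

4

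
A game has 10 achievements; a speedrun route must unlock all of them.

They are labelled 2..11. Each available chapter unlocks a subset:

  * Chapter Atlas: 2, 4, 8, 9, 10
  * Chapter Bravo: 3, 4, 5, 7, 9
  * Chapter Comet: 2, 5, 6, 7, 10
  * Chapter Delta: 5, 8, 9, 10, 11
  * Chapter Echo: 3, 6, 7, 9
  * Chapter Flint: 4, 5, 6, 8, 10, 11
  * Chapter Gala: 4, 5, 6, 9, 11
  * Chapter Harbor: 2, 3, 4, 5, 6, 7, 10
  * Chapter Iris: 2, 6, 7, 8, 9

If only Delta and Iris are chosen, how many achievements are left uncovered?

2

Union of Delta, Iris = {2, 5, 6, 7, 8, 9, 10, 11}.
Not covered: 3, 4 — 2 achievements.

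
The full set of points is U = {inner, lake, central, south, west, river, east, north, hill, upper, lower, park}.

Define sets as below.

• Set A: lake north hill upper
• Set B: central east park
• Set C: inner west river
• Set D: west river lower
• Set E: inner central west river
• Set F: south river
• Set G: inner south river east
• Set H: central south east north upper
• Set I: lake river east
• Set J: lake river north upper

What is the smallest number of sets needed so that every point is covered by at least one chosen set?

A, B, D, and G cover everything between them: the union {inner, lake, central, south, west, river, east, north, hill, upper, lower, park} is all of U.
Only B contains park, so B is forced; the remaining 9 points need at least 3 more sets (each remaining set adds at most 4) — so at least 4 sets are needed, and 4 is optimal.

4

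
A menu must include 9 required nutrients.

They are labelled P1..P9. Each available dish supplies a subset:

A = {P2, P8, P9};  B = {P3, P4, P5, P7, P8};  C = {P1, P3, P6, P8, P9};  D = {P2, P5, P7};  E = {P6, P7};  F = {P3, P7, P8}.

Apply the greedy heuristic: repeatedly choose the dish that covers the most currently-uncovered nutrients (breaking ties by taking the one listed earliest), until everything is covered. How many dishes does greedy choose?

Greedy: pick B (covers 5 new) → pick C (covers 3 new) → pick A (covers 1 new). Total picks: 3.

3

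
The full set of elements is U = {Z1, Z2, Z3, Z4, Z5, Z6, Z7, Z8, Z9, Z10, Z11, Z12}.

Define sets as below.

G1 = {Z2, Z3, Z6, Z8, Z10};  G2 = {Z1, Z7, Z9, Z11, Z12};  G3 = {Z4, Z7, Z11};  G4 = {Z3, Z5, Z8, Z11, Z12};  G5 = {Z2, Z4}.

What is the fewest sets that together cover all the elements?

Take {G1, G2, G4, G5}. Their union is {Z1, Z2, Z3, Z4, Z5, Z6, Z7, Z8, Z9, Z10, Z11, Z12}, which is all 12 elements.
Only G4 contains Z5, so G4 is forced; the remaining 7 elements need at least 3 more sets (each remaining set adds at most 3) — so at least 4 sets are needed, and 4 is optimal.

4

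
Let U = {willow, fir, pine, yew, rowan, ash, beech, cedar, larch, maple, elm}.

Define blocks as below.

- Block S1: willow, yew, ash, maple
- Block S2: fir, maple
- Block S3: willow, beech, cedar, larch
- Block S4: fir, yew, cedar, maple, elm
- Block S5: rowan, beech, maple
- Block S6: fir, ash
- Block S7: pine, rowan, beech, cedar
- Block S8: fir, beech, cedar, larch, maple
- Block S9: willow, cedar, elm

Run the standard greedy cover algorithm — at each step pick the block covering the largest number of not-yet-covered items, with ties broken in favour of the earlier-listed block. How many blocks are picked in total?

4

Greedy: pick S4 (covers 5 new) → pick S3 (covers 3 new) → pick S7 (covers 2 new) → pick S1 (covers 1 new). Total picks: 4.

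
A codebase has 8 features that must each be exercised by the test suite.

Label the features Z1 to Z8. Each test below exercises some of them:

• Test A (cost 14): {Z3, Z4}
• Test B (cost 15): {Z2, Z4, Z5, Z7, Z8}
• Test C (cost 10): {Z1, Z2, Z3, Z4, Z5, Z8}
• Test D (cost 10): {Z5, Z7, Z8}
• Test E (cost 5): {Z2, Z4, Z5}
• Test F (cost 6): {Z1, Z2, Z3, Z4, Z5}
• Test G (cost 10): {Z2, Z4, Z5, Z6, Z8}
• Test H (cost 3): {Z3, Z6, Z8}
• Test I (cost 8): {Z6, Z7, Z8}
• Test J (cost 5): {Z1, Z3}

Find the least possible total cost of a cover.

F, I together cover every feature (F ∪ I = {Z1, Z2, Z3, Z4, Z5, Z6, Z7, Z8}); total cost 6 + 8 = 14.
The greedy pick H, F, I costs 17; no covering selection beats 14.

14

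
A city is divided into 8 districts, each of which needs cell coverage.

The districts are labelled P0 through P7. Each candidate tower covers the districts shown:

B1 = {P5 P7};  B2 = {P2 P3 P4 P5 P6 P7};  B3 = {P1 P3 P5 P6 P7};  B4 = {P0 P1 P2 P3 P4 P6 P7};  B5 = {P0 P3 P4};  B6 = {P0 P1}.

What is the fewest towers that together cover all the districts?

2

B3 and B4 together: B3 ∪ B4 = {P0, P1, P2, P3, P4, P5, P6, P7} — every district is covered.
No single tower has all 8 districts (the largest, B4, has 7), so 2 is optimal.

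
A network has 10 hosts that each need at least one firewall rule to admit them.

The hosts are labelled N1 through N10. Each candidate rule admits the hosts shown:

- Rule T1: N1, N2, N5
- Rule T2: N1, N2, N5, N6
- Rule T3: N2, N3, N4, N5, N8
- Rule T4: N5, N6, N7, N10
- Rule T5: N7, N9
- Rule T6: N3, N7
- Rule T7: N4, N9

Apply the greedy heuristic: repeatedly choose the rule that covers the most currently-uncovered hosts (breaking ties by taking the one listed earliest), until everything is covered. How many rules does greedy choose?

Greedy: pick T3 (covers 5 new) → pick T4 (covers 3 new) → pick T1 (covers 1 new) → pick T5 (covers 1 new). Total picks: 4.

4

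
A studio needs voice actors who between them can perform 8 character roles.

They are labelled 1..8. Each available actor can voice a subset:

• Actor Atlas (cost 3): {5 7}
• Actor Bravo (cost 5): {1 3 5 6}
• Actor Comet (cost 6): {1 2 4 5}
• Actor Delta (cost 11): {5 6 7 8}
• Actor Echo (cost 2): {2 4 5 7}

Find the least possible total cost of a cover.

Bravo, Delta, Echo together cover every role (Bravo ∪ Delta ∪ Echo = {1, 2, 3, 4, 5, 6, 7, 8}); total cost 5 + 11 + 2 = 18.
No covering selection has total cost below 18.

18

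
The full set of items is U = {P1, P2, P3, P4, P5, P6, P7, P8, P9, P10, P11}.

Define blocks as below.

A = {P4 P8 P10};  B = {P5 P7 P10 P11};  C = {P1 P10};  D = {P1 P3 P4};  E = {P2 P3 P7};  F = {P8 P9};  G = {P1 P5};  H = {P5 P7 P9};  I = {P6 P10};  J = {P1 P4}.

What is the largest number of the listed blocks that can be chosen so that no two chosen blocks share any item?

E, F, G, I are pairwise disjoint (E={P2,P3,P7}; F={P8,P9}; G={P1,P5}; I={P6,P10}).
Every remaining block overlaps one of these, and no 5 of the listed blocks are pairwise disjoint, so 4 is the maximum.

4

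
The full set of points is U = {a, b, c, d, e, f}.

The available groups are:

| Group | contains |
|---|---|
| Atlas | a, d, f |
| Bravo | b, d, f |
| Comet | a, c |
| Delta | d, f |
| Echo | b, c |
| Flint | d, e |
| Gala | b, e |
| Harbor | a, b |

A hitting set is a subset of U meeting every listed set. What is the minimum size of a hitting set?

3

H = {a, b, d} meets every group (each contains at least one member of H), and |H| = 3.
The groups Comet, Delta, Gala are pairwise disjoint, so any hitting set needs a separate point for each — at least 3. Hence 3 is optimal.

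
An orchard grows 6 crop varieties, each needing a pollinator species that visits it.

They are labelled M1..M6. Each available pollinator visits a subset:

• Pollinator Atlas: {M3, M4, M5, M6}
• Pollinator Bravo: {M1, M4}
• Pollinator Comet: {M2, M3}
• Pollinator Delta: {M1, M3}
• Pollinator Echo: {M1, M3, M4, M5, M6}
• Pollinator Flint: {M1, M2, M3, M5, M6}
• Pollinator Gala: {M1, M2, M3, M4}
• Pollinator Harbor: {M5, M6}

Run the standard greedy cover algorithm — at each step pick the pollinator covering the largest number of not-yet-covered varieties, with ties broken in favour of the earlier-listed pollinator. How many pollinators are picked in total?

Greedy: pick Echo (covers 5 new) → pick Comet (covers 1 new). Total picks: 2.

2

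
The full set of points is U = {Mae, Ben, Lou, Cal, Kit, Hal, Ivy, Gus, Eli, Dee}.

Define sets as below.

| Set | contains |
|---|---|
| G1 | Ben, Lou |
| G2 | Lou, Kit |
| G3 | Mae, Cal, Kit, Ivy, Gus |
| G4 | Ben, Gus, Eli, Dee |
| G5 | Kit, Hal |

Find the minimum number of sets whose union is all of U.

4

G1, G3, G4, and G5 cover everything between them: the union {Mae, Ben, Lou, Cal, Kit, Hal, Ivy, Gus, Eli, Dee} is all of U.
No 3 of the 5 sets cover everything (all 10 combinations miss at least one point), so 4 is optimal.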